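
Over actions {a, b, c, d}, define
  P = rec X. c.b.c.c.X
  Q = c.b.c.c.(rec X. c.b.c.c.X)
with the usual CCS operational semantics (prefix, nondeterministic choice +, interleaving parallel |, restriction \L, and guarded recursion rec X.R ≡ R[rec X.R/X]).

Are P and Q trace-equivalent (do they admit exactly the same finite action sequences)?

LTS(P): 4 reachable states
  m0 = rec X. c.b.c.c.X ⊢ —c→ m1
  m1 = b.c.c.(rec X. c.b.c.c.X) ⊢ —b→ m2
  m2 = c.c.(rec X. c.b.c.c.X) ⊢ —c→ m3
  m3 = c.(rec X. c.b.c.c.X) ⊢ —c→ m0
LTS(Q): 5 reachable states
  n0 = c.b.c.c.(rec X. c.b.c.c.X) ⊢ —c→ n1
  n1 = b.c.c.(rec X. c.b.c.c.X) ⊢ —b→ n2
  n2 = c.c.(rec X. c.b.c.c.X) ⊢ —c→ n3
  n3 = c.(rec X. c.b.c.c.X) ⊢ —c→ n4
  n4 = rec X. c.b.c.c.X ⊢ —c→ n1
Coarsest stable partition (strong bisimilarity classes):
  B0 = {m0, n0, n4}
  B1 = {m1, n1}
  B2 = {m2, n2}
  B3 = {m3, n3}
m0 ∈ B0, n0 ∈ B0 → same block
Bisimilar ⇒ trace-equivalent.

trace-equivalent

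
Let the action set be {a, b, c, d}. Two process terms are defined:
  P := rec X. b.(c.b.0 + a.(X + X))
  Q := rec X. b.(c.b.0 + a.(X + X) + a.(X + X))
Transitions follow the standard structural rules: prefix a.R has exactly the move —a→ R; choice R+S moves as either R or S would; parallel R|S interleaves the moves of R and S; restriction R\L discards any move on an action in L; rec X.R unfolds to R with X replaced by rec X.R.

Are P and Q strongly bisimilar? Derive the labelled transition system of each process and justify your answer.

LTS(P): 5 reachable states
  u0 = rec X. b.(c.b.0 + a.(X + X)) ⊢ ··b··> u1
  u1 = c.b.0 + a.((rec X. b.(c.b.0 + a.(X + X))) + (rec X. b.(c.b.0 + a.(X + X)))) ⊢ ··a··> u2, ··c··> u3
  u2 = (rec X. b.(c.b.0 + a.(X + X))) + (rec X. b.(c.b.0 + a.(X + X))) ⊢ ··b··> u1
  u3 = b.0 ⊢ ··b··> u4
  u4 = 0 ⊢ (no moves)
LTS(Q): 5 reachable states
  v0 = rec X. b.(c.b.0 + a.(X + X) + a.(X + X)) ⊢ ··b··> v1
  v1 = c.b.0 + a.((rec X. b.(c.b.0 + a.(X + X) + a.(X + X))) + (rec X. b.(c.b.0 + a.(X + X) + a.(X + X)))) + a.((rec X. b.(c.b.0 + a.(X + X) + a.(X + X))) + (rec X. b.(c.b.0 + a.(X + X) + a.(X + X)))) ⊢ ··a··> v2, ··c··> v3
  v2 = (rec X. b.(c.b.0 + a.(X + X) + a.(X + X))) + (rec X. b.(c.b.0 + a.(X + X) + a.(X + X))) ⊢ ··b··> v1
  v3 = b.0 ⊢ ··b··> v4
  v4 = 0 ⊢ (no moves)
Coarsest stable partition (strong bisimilarity classes):
  B0 = {u0, u2, v0, v2}
  B1 = {u1, v1}
  B2 = {u3, v3}
  B3 = {u4, v4}
u0 ∈ B0, v0 ∈ B0 → same block

YES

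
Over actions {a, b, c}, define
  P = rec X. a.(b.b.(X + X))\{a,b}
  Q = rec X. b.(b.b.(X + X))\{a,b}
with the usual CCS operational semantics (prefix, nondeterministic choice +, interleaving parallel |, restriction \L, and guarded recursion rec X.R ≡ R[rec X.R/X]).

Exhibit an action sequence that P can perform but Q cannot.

a

P's transition system — 2 states:
  u0 = rec X. a.(b.b.(X + X))\{a,b} → =a=> u1
  u1 = (b.b.((rec X. a.(b.b.(X + X))\{a,b}) + (rec X. a.(b.b.(X + X))\{a,b})))\{a,b} → (no moves)
Q's transition system — 2 states:
  v0 = rec X. b.(b.b.(X + X))\{a,b} → =b=> v1
  v1 = (b.b.((rec X. b.(b.b.(X + X))\{a,b}) + (rec X. b.(b.b.(X + X))\{a,b})))\{a,b} → (no moves)
Executing a from P (initial set {u0}):
  step 1 (a): {u1}
  — P admits the full trace.
Executing a from Q (initial set {v0}):
  step 1 (a): ∅  — Q cannot continue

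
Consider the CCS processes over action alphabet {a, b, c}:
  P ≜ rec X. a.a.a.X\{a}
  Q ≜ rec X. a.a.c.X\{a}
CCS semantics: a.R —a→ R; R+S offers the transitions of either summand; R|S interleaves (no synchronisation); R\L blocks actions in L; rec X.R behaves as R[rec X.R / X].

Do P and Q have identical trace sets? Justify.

Reachable graph of P (4 states):
  m0 = rec X. a.a.a.X\{a} → =a=> m1
  m1 = a.a.(rec X. a.a.a.X\{a})\{a} → =a=> m2
  m2 = a.(rec X. a.a.a.X\{a})\{a} → =a=> m3
  m3 = (rec X. a.a.a.X\{a})\{a} → stopped
Reachable graph of Q (4 states):
  n0 = rec X. a.a.c.X\{a} → =a=> n1
  n1 = a.c.(rec X. a.a.c.X\{a})\{a} → =a=> n2
  n2 = c.(rec X. a.a.c.X\{a})\{a} → =c=> n3
  n3 = (rec X. a.a.c.X\{a})\{a} → stopped
Executing aaa from P (initial set {m0}):
  step 1 (a): {m1}
  step 2 (a): {m2}
  step 3 (a): {m3}
  P completes σ.
Executing aaa from Q (initial set {n0}):
  step 1 (a): {n1}
  step 2 (a): {n2}
  step 3 (a): ∅ (Q stuck)

traces(P) ≠ traces(Q) — witness ⟨aaa⟩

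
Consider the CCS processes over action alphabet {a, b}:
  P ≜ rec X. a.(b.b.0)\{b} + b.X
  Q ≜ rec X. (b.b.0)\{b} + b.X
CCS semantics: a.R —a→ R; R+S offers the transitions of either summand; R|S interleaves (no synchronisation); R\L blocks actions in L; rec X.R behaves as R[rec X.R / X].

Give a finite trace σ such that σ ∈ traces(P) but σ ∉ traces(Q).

a

P's transition system — 2 states:
  u0 = rec X. a.(b.b.0)\{b} + b.X ⊢ =a=> u1, =b=> u0
  u1 = (b.b.0)\{b} ⊢ (no moves)
Q's transition system — 1 states:
  v0 = rec X. (b.b.0)\{b} + b.X ⊢ =b=> v0
Trace ⟨a⟩ through P, begin at {u0}:
  [1] a ⇒ {u1}
  P completes σ.
Trace ⟨a⟩ through Q, begin at {v0}:
  [1] a ⇒ ∅  — Q cannot continue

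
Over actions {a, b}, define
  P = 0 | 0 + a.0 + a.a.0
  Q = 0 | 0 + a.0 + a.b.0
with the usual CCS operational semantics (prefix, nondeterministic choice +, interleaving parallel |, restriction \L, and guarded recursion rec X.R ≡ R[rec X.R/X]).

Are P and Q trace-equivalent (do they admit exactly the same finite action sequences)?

LTS(P): 3 reachable states
  u0 = 0 | 0 + a.0 + a.a.0 ⊢ -a-> u1, -a-> u2
  u1 = 0 ⊢ ∅
  u2 = a.0 ⊢ -a-> u1
LTS(Q): 3 reachable states
  v0 = 0 | 0 + a.0 + a.b.0 ⊢ -a-> v1, -a-> v2
  v1 = 0 ⊢ ∅
  v2 = b.0 ⊢ -b-> v1
Trace ⟨aa⟩ through P, begin at {u0}:
  step 1 (a): {u1, u2}
  step 2 (a): {u1}
  P completes σ.
Trace ⟨aa⟩ through Q, begin at {v0}:
  step 1 (a): {v1, v2}
  step 2 (a): ∅  — Q cannot continue

traces(P) ≠ traces(Q) — witness ⟨aa⟩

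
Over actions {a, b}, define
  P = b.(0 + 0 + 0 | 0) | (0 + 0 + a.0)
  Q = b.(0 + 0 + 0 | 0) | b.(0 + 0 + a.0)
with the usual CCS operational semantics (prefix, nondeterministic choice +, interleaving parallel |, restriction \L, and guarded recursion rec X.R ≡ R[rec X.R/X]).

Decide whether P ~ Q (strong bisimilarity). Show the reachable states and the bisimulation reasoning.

NO

Reachable graph of P (4 states):
  m0 = b.(0 + 0 + 0 | 0) | (0 + 0 + a.0) :: ··a··> m1, ··b··> m2
  m1 = b.(0 + 0 + 0 | 0) | 0 :: ··b··> m3
  m2 = (0 + 0 + 0 | 0) | (0 + 0 + a.0) :: ··a··> m3
  m3 = (0 + 0 + 0 | 0) | 0 :: (no moves)
Reachable graph of Q (6 states):
  n0 = b.(0 + 0 + 0 | 0) | b.(0 + 0 + a.0) :: ··b··> n1, ··b··> n2
  n1 = (0 + 0 + 0 | 0) | b.(0 + 0 + a.0) :: ··b··> n3
  n2 = b.(0 + 0 + 0 | 0) | (0 + 0 + a.0) :: ··a··> n4, ··b··> n3
  n3 = (0 + 0 + 0 | 0) | (0 + 0 + a.0) :: ··a··> n5
  n4 = b.(0 + 0 + 0 | 0) | 0 :: ··b··> n5
  n5 = (0 + 0 + 0 | 0) | 0 :: (no moves)
Bisimilarity quotient blocks:
  B0 = {m0, n2}
  B1 = {m1, n4}
  B2 = {m3, n5}
  B3 = {m2, n3}
  B4 = {n0}
  B5 = {n1}
m0 ∈ B0, n0 ∈ B4 → different blocks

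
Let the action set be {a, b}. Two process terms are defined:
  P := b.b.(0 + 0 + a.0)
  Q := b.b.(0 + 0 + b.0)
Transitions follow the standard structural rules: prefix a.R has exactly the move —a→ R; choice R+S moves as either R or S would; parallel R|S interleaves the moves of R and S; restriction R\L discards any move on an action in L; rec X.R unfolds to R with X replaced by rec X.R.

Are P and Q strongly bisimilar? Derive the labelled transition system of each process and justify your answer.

LTS(P): 4 reachable states
  m0 = b.b.(0 + 0 + a.0) :: -b-> m1
  m1 = b.(0 + 0 + a.0) :: -b-> m2
  m2 = 0 + 0 + a.0 :: -a-> m3
  m3 = 0 :: ·
LTS(Q): 4 reachable states
  n0 = b.b.(0 + 0 + b.0) :: -b-> n1
  n1 = b.(0 + 0 + b.0) :: -b-> n2
  n2 = 0 + 0 + b.0 :: -b-> n3
  n3 = 0 :: ·
Partition-refinement fixed point:
  B0 = {m0}
  B1 = {m1}
  B2 = {m2}
  B3 = {m3, n3}
  B4 = {n0}
  B5 = {n1}
  B6 = {n2}
m0 ∈ B0, n0 ∈ B4 → different blocks

NO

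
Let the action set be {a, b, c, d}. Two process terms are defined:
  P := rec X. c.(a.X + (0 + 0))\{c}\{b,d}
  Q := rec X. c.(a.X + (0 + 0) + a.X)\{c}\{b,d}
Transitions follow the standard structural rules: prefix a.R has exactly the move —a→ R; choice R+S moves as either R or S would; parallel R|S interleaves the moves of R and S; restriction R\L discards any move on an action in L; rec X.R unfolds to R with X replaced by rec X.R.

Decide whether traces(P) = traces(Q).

trace-equivalent

Reachable graph of P (3 states):
  m0 = rec X. c.(a.X + (0 + 0))\{c}\{b,d} | --c--▸ m1
  m1 = (a.(rec X. c.(a.X + (0 + 0))\{c}\{b,d}) + (0 + 0))\{c}\{b,d} | --a--▸ m2
  m2 = (rec X. c.(a.X + (0 + 0))\{c}\{b,d})\{c}\{b,d} | ·
Reachable graph of Q (3 states):
  n0 = rec X. c.(a.X + (0 + 0) + a.X)\{c}\{b,d} | --c--▸ n1
  n1 = (a.(rec X. c.(a.X + (0 + 0) + a.X)\{c}\{b,d}) + (0 + 0) + a.(rec X. c.(a.X + (0 + 0) + a.X)\{c}\{b,d}))\{c}\{b,d} | --a--▸ n2
  n2 = (rec X. c.(a.X + (0 + 0) + a.X)\{c}\{b,d})\{c}\{b,d} | ·
Bisimilarity quotient blocks:
  B0 = {m0, n0}
  B1 = {m1, n1}
  B2 = {m2, n2}
m0 ∈ B0, n0 ∈ B0 → same block
Bisimilar ⇒ trace-equivalent.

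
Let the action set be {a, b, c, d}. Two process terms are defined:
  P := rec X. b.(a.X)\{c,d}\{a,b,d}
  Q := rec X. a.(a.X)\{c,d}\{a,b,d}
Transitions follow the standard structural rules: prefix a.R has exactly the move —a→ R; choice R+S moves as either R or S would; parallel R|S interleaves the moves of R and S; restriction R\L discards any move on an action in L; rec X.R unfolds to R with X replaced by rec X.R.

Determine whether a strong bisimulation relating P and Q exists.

NO

Reachable graph of P (2 states):
  p0 = rec X. b.(a.X)\{c,d}\{a,b,d} has moves ··b··> p1
  p1 = (a.(rec X. b.(a.X)\{c,d}\{a,b,d}))\{c,d}\{a,b,d} has moves (no moves)
Reachable graph of Q (2 states):
  q0 = rec X. a.(a.X)\{c,d}\{a,b,d} has moves ··a··> q1
  q1 = (a.(rec X. a.(a.X)\{c,d}\{a,b,d}))\{c,d}\{a,b,d} has moves (no moves)
Coarsest stable partition (strong bisimilarity classes):
  B0 = {p0}
  B1 = {p1, q1}
  B2 = {q0}
p0 ∈ B0, q0 ∈ B2 → different blocks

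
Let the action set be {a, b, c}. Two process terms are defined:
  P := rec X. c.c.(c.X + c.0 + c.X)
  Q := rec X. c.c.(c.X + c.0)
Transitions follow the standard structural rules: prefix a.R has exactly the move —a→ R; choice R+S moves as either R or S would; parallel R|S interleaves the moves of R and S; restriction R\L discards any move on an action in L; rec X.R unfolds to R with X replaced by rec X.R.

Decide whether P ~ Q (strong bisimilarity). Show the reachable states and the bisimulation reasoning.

bisimilar

Reachable graph of P (4 states):
  p0 = rec X. c.c.(c.X + c.0 + c.X) ⊢ ··c··> p1
  p1 = c.(c.(rec X. c.c.(c.X + c.0 + c.X)) + c.0 + c.(rec X. c.c.(c.X + c.0 + c.X))) ⊢ ··c··> p2
  p2 = c.(rec X. c.c.(c.X + c.0 + c.X)) + c.0 + c.(rec X. c.c.(c.X + c.0 + c.X)) ⊢ ··c··> p0, ··c··> p3
  p3 = 0 ⊢ ∅
Reachable graph of Q (4 states):
  q0 = rec X. c.c.(c.X + c.0) ⊢ ··c··> q1
  q1 = c.(c.(rec X. c.c.(c.X + c.0)) + c.0) ⊢ ··c··> q2
  q2 = c.(rec X. c.c.(c.X + c.0)) + c.0 ⊢ ··c··> q0, ··c··> q3
  q3 = 0 ⊢ ∅
Partition-refinement fixed point:
  B0 = {p0, q0}
  B1 = {p1, q1}
  B2 = {p2, q2}
  B3 = {p3, q3}
p0 ∈ B0, q0 ∈ B0 → same block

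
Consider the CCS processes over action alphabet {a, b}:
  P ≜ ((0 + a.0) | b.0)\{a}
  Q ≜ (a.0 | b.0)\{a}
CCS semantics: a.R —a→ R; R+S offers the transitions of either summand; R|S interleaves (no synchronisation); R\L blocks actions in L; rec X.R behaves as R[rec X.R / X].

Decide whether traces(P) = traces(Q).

trace-equivalent

P's transition system — 2 states:
  u0 = ((0 + a.0) | b.0)\{a} → —b→ u1
  u1 = ((0 + a.0) | 0)\{a} → stopped
Q's transition system — 2 states:
  v0 = (a.0 | b.0)\{a} → —b→ v1
  v1 = (a.0 | 0)\{a} → stopped
Bisimilarity quotient blocks:
  B0 = {u0, v0}
  B1 = {u1, v1}
u0 ∈ B0, v0 ∈ B0 → same block
Bisimilar ⇒ trace-equivalent.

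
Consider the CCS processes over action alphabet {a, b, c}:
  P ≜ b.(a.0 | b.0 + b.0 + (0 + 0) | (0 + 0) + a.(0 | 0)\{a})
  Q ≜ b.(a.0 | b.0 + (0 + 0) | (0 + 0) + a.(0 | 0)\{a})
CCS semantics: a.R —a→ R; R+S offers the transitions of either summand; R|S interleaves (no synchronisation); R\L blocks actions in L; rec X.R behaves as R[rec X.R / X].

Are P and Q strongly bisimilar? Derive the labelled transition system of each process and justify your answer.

P ≁ Q

LTS(P): 7 reachable states
  m0 = b.(a.0 | b.0 + b.0 + (0 + 0) | (0 + 0) + a.(0 | 0)\{a}) :: --b--▸ m1
  m1 = a.0 | b.0 + b.0 + (0 + 0) | (0 + 0) + a.(0 | 0)\{a} :: --a--▸ m2, --a--▸ m3, --b--▸ m4, --b--▸ m5
  m2 = (0 | 0)\{a} :: ·
  m3 = 0 | b.0 :: --b--▸ m6
  m4 = 0 :: ·
  m5 = a.0 | 0 :: --a--▸ m6
  m6 = 0 | 0 :: ·
LTS(Q): 6 reachable states
  n0 = b.(a.0 | b.0 + (0 + 0) | (0 + 0) + a.(0 | 0)\{a}) :: --b--▸ n1
  n1 = a.0 | b.0 + (0 + 0) | (0 + 0) + a.(0 | 0)\{a} :: --a--▸ n2, --a--▸ n3, --b--▸ n4
  n2 = (0 | 0)\{a} :: ·
  n3 = 0 | b.0 :: --b--▸ n5
  n4 = a.0 | 0 :: --a--▸ n5
  n5 = 0 | 0 :: ·
Coarsest stable partition (strong bisimilarity classes):
  B0 = {m0}
  B1 = {m1}
  B2 = {m2, m4, m6, n2, n5}
  B3 = {m3, n3}
  B4 = {m5, n4}
  B5 = {n0}
  B6 = {n1}
m0 ∈ B0, n0 ∈ B5 → different blocks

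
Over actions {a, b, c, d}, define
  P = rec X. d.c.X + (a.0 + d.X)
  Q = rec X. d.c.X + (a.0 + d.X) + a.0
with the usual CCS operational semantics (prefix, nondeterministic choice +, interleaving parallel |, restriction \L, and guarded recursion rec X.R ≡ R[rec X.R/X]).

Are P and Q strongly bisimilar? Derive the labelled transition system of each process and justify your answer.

Reachable graph of P (3 states):
  p0 = rec X. d.c.X + (a.0 + d.X) has moves --a--▸ p1, --d--▸ p0, --d--▸ p2
  p1 = 0 has moves (no moves)
  p2 = c.(rec X. d.c.X + (a.0 + d.X)) has moves --c--▸ p0
Reachable graph of Q (3 states):
  q0 = rec X. d.c.X + (a.0 + d.X) + a.0 has moves --a--▸ q1, --d--▸ q0, --d--▸ q2
  q1 = 0 has moves (no moves)
  q2 = c.(rec X. d.c.X + (a.0 + d.X) + a.0) has moves --c--▸ q0
Coarsest stable partition (strong bisimilarity classes):
  B0 = {p0, q0}
  B1 = {p1, q1}
  B2 = {p2, q2}
p0 ∈ B0, q0 ∈ B0 → same block

bisimilar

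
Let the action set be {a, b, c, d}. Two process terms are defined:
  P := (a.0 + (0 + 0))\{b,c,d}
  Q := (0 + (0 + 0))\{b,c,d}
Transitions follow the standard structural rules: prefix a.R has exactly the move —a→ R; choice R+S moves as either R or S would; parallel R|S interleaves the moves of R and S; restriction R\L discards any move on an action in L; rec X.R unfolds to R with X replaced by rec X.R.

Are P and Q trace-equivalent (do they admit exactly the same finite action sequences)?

Reachable graph of P (2 states):
  p0 = (a.0 + (0 + 0))\{b,c,d} has moves —a→ p1
  p1 = 0\{b,c,d} has moves ·
Reachable graph of Q (1 states):
  q0 = (0 + (0 + 0))\{b,c,d} has moves ·
Executing a from P (initial set {p0}):
  after a @ step 1: {p1}
  ✓ P
Executing a from Q (initial set {q0}):
  after a @ step 1: ∅ (Q stuck)

trace-distinct — witness ⟨a⟩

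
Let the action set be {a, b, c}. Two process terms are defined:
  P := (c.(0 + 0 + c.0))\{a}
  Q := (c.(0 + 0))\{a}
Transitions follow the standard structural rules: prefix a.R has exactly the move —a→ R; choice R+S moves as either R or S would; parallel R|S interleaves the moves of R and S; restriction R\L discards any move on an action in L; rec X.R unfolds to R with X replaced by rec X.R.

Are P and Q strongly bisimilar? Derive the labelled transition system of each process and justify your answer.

LTS(P): 3 reachable states
  m0 = (c.(0 + 0 + c.0))\{a} → =c=> m1
  m1 = (0 + 0 + c.0)\{a} → =c=> m2
  m2 = 0\{a} → ·
LTS(Q): 2 reachable states
  n0 = (c.(0 + 0))\{a} → =c=> n1
  n1 = (0 + 0)\{a} → ·
Partition-refinement fixed point:
  B0 = {m0}
  B1 = {m1, n0}
  B2 = {m2, n1}
m0 ∈ B0, n0 ∈ B1 → different blocks

NO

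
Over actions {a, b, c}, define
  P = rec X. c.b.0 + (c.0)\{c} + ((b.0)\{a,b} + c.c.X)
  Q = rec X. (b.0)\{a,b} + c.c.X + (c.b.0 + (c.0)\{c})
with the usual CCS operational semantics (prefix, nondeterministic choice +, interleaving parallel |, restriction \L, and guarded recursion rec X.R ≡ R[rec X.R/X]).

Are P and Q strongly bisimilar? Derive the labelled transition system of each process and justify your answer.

P ~ Q

P's transition system — 4 states:
  u0 = rec X. c.b.0 + (c.0)\{c} + ((b.0)\{a,b} + c.c.X) → =c=> u1, =c=> u2
  u1 = b.0 → =b=> u3
  u2 = c.(rec X. c.b.0 + (c.0)\{c} + ((b.0)\{a,b} + c.c.X)) → =c=> u0
  u3 = 0 → deadlocked
Q's transition system — 4 states:
  v0 = rec X. (b.0)\{a,b} + c.c.X + (c.b.0 + (c.0)\{c}) → =c=> v1, =c=> v2
  v1 = b.0 → =b=> v3
  v2 = c.(rec X. (b.0)\{a,b} + c.c.X + (c.b.0 + (c.0)\{c})) → =c=> v0
  v3 = 0 → deadlocked
Bisimilarity quotient blocks:
  B0 = {u0, v0}
  B1 = {u2, v2}
  B2 = {u1, v1}
  B3 = {u3, v3}
u0 ∈ B0, v0 ∈ B0 → same block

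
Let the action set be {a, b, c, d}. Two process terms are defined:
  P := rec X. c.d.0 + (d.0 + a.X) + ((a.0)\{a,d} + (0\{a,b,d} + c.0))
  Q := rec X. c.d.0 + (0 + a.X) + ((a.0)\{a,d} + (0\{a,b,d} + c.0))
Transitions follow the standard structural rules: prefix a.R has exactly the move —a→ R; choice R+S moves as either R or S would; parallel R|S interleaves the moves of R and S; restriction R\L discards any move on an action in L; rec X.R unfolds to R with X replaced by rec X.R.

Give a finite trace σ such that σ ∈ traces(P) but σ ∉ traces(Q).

Reachable graph of P (3 states):
  u0 = rec X. c.d.0 + (d.0 + a.X) + ((a.0)\{a,d} + (0\{a,b,d} + c.0)) | ··a··> u0, ··c··> u1, ··c··> u2, ··d··> u1
  u1 = 0 | ·
  u2 = d.0 | ··d··> u1
Reachable graph of Q (3 states):
  v0 = rec X. c.d.0 + (0 + a.X) + ((a.0)\{a,d} + (0\{a,b,d} + c.0)) | ··a··> v0, ··c··> v1, ··c··> v2
  v1 = 0 | ·
  v2 = d.0 | ··d··> v1
Executing d from P (initial set {u0}):
  step 1 (d): {u1}
  ✓ P
Executing d from Q (initial set {v0}):
  step 1 (d): no successor for Q

d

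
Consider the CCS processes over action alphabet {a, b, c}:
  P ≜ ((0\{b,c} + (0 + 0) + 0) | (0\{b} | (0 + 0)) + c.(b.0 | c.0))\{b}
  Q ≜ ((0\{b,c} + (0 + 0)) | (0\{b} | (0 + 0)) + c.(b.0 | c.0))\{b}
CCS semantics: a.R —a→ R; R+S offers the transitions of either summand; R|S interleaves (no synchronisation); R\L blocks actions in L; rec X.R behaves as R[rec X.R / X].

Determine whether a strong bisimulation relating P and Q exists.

P ~ Q

LTS(P): 3 reachable states
  u0 = ((0\{b,c} + (0 + 0) + 0) | (0\{b} | (0 + 0)) + c.(b.0 | c.0))\{b} | -c-> u1
  u1 = (b.0 | c.0)\{b} | -c-> u2
  u2 = (b.0 | 0)\{b} | (no moves)
LTS(Q): 3 reachable states
  v0 = ((0\{b,c} + (0 + 0)) | (0\{b} | (0 + 0)) + c.(b.0 | c.0))\{b} | -c-> v1
  v1 = (b.0 | c.0)\{b} | -c-> v2
  v2 = (b.0 | 0)\{b} | (no moves)
Bisimilarity quotient blocks:
  B0 = {u0, v0}
  B1 = {u1, v1}
  B2 = {u2, v2}
u0 ∈ B0, v0 ∈ B0 → same block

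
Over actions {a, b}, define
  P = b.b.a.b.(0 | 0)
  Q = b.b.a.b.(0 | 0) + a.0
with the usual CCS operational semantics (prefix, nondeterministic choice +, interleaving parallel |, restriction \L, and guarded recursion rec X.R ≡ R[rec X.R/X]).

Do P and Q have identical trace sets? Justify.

trace-distinct — witness ⟨a⟩

P's transition system — 5 states:
  p0 = b.b.a.b.(0 | 0) has moves --b--▸ p1
  p1 = b.a.b.(0 | 0) has moves --b--▸ p2
  p2 = a.b.(0 | 0) has moves --a--▸ p3
  p3 = b.(0 | 0) has moves --b--▸ p4
  p4 = 0 | 0 has moves ·
Q's transition system — 6 states:
  q0 = b.b.a.b.(0 | 0) + a.0 has moves --a--▸ q1, --b--▸ q2
  q1 = 0 has moves ·
  q2 = b.a.b.(0 | 0) has moves --b--▸ q3
  q3 = a.b.(0 | 0) has moves --a--▸ q4
  q4 = b.(0 | 0) has moves --b--▸ q5
  q5 = 0 | 0 has moves ·
Run σ = ⟨a⟩ on Q: start {q0}
  step 1 (a): {q1}
  Q completes σ.
Run σ = ⟨a⟩ on P: start {p0}
  step 1 (a): no successor for P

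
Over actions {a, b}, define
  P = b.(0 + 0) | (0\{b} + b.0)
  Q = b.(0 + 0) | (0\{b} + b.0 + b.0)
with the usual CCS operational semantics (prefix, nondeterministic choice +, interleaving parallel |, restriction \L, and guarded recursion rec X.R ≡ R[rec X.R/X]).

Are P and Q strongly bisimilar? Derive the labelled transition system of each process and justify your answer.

P's transition system — 4 states:
  s0 = b.(0 + 0) | (0\{b} + b.0) :: -b-> s1, -b-> s2
  s1 = (0 + 0) | (0\{b} + b.0) :: -b-> s3
  s2 = b.(0 + 0) | 0 :: -b-> s3
  s3 = (0 + 0) | 0 :: deadlocked
Q's transition system — 4 states:
  t0 = b.(0 + 0) | (0\{b} + b.0 + b.0) :: -b-> t1, -b-> t2
  t1 = (0 + 0) | (0\{b} + b.0 + b.0) :: -b-> t3
  t2 = b.(0 + 0) | 0 :: -b-> t3
  t3 = (0 + 0) | 0 :: deadlocked
Partition-refinement fixed point:
  B0 = {s0, t0}
  B1 = {s1, s2, t1, t2}
  B2 = {s3, t3}
s0 ∈ B0, t0 ∈ B0 → same block

P ~ Q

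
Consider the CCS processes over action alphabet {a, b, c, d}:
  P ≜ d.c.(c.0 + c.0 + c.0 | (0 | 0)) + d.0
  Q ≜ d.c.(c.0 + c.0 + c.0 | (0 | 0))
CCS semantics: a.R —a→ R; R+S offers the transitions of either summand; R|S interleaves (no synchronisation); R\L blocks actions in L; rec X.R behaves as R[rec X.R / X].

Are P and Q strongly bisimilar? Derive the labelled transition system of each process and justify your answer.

NO

LTS(P): 5 reachable states
  m0 = d.c.(c.0 + c.0 + c.0 | (0 | 0)) + d.0 ⊢ --d--▸ m1, --d--▸ m2
  m1 = 0 ⊢ (no moves)
  m2 = c.(c.0 + c.0 + c.0 | (0 | 0)) ⊢ --c--▸ m3
  m3 = c.0 + c.0 + c.0 | (0 | 0) ⊢ --c--▸ m1, --c--▸ m4
  m4 = 0 | (0 | 0) ⊢ (no moves)
LTS(Q): 5 reachable states
  n0 = d.c.(c.0 + c.0 + c.0 | (0 | 0)) ⊢ --d--▸ n1
  n1 = c.(c.0 + c.0 + c.0 | (0 | 0)) ⊢ --c--▸ n2
  n2 = c.0 + c.0 + c.0 | (0 | 0) ⊢ --c--▸ n3, --c--▸ n4
  n3 = 0 ⊢ (no moves)
  n4 = 0 | (0 | 0) ⊢ (no moves)
Coarsest stable partition (strong bisimilarity classes):
  B0 = {m0}
  B1 = {m2, n1}
  B2 = {m3, n2}
  B3 = {m1, m4, n3, n4}
  B4 = {n0}
m0 ∈ B0, n0 ∈ B4 → different blocks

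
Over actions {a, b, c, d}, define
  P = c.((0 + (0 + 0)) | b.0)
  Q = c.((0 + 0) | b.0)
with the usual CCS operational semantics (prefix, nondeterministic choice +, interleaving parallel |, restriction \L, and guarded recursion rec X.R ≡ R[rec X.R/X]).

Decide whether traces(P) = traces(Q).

YES

P's transition system — 3 states:
  u0 = c.((0 + (0 + 0)) | b.0) | —c→ u1
  u1 = (0 + (0 + 0)) | b.0 | —b→ u2
  u2 = (0 + (0 + 0)) | 0 | (no moves)
Q's transition system — 3 states:
  v0 = c.((0 + 0) | b.0) | —c→ v1
  v1 = (0 + 0) | b.0 | —b→ v2
  v2 = (0 + 0) | 0 | (no moves)
Coarsest stable partition (strong bisimilarity classes):
  B0 = {u0, v0}
  B1 = {u1, v1}
  B2 = {u2, v2}
u0 ∈ B0, v0 ∈ B0 → same block
Bisimilar ⇒ trace-equivalent.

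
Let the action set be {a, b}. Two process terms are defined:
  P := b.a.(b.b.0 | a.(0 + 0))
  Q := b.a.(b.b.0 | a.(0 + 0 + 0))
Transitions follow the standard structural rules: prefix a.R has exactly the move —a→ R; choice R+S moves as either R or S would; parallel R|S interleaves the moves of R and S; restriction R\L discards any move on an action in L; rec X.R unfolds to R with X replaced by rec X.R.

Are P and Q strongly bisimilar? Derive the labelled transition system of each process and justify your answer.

YES

Reachable graph of P (8 states):
  s0 = b.a.(b.b.0 | a.(0 + 0)) | —b→ s1
  s1 = a.(b.b.0 | a.(0 + 0)) | —a→ s2
  s2 = b.b.0 | a.(0 + 0) | —a→ s3, —b→ s4
  s3 = b.b.0 | (0 + 0) | —b→ s5
  s4 = b.0 | a.(0 + 0) | —a→ s5, —b→ s6
  s5 = b.0 | (0 + 0) | —b→ s7
  s6 = 0 | a.(0 + 0) | —a→ s7
  s7 = 0 | (0 + 0) | stopped
Reachable graph of Q (8 states):
  t0 = b.a.(b.b.0 | a.(0 + 0 + 0)) | —b→ t1
  t1 = a.(b.b.0 | a.(0 + 0 + 0)) | —a→ t2
  t2 = b.b.0 | a.(0 + 0 + 0) | —a→ t3, —b→ t4
  t3 = b.b.0 | (0 + 0 + 0) | —b→ t5
  t4 = b.0 | a.(0 + 0 + 0) | —a→ t5, —b→ t6
  t5 = b.0 | (0 + 0 + 0) | —b→ t7
  t6 = 0 | a.(0 + 0 + 0) | —a→ t7
  t7 = 0 | (0 + 0 + 0) | stopped
Coarsest stable partition (strong bisimilarity classes):
  B0 = {s0, t0}
  B1 = {s1, t1}
  B2 = {s2, t2}
  B3 = {s4, t4}
  B4 = {s5, t5}
  B5 = {s7, t7}
  B6 = {s6, t6}
  B7 = {s3, t3}
s0 ∈ B0, t0 ∈ B0 → same block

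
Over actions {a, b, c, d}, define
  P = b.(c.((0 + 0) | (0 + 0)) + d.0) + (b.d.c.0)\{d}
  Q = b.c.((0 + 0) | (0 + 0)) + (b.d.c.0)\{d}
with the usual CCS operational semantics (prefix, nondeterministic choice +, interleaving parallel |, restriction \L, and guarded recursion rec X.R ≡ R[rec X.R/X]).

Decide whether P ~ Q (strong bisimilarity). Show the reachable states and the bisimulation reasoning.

P ≁ Q

P's transition system — 5 states:
  u0 = b.(c.((0 + 0) | (0 + 0)) + d.0) + (b.d.c.0)\{d} | --b--▸ u1, --b--▸ u2
  u1 = (d.c.0)\{d} | deadlocked
  u2 = c.((0 + 0) | (0 + 0)) + d.0 | --c--▸ u3, --d--▸ u4
  u3 = (0 + 0) | (0 + 0) | deadlocked
  u4 = 0 | deadlocked
Q's transition system — 4 states:
  v0 = b.c.((0 + 0) | (0 + 0)) + (b.d.c.0)\{d} | --b--▸ v1, --b--▸ v2
  v1 = (d.c.0)\{d} | deadlocked
  v2 = c.((0 + 0) | (0 + 0)) | --c--▸ v3
  v3 = (0 + 0) | (0 + 0) | deadlocked
Coarsest stable partition (strong bisimilarity classes):
  B0 = {u0}
  B1 = {u2}
  B2 = {u1, u3, u4, v1, v3}
  B3 = {v0}
  B4 = {v2}
u0 ∈ B0, v0 ∈ B3 → different blocks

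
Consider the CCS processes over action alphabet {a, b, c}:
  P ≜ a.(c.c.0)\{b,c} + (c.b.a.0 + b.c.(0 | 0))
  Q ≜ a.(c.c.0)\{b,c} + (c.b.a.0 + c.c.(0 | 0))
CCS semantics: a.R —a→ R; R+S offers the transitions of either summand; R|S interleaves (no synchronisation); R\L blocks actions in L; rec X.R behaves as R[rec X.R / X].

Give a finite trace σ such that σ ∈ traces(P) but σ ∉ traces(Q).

b

LTS(P): 7 reachable states
  p0 = a.(c.c.0)\{b,c} + (c.b.a.0 + b.c.(0 | 0)) :: =a=> p1, =b=> p2, =c=> p3
  p1 = (c.c.0)\{b,c} :: deadlocked
  p2 = c.(0 | 0) :: =c=> p4
  p3 = b.a.0 :: =b=> p5
  p4 = 0 | 0 :: deadlocked
  p5 = a.0 :: =a=> p6
  p6 = 0 :: deadlocked
LTS(Q): 7 reachable states
  q0 = a.(c.c.0)\{b,c} + (c.b.a.0 + c.c.(0 | 0)) :: =a=> q1, =c=> q2, =c=> q3
  q1 = (c.c.0)\{b,c} :: deadlocked
  q2 = b.a.0 :: =b=> q4
  q3 = c.(0 | 0) :: =c=> q5
  q4 = a.0 :: =a=> q6
  q5 = 0 | 0 :: deadlocked
  q6 = 0 :: deadlocked
Run σ = ⟨b⟩ on P: start {p0}
  [1] b ⇒ {p2}
  ✓ P
Run σ = ⟨b⟩ on Q: start {q0}
  [1] b ⇒ ∅ (Q stuck)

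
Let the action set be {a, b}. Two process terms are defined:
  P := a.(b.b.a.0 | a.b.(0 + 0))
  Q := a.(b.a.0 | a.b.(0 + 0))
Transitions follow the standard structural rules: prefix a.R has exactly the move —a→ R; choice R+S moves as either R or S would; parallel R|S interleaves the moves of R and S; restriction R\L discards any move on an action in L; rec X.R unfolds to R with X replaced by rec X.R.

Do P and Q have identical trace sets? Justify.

Reachable graph of P (13 states):
  u0 = a.(b.b.a.0 | a.b.(0 + 0)) → ··a··> u1
  u1 = b.b.a.0 | a.b.(0 + 0) → ··a··> u2, ··b··> u3
  u2 = b.b.a.0 | b.(0 + 0) → ··b··> u4, ··b··> u5
  u3 = b.a.0 | a.b.(0 + 0) → ··a··> u4, ··b··> u6
  u4 = b.a.0 | b.(0 + 0) → ··b··> u7, ··b··> u8
  u5 = b.b.a.0 | (0 + 0) → ··b··> u8
  u6 = a.0 | a.b.(0 + 0) → ··a··> u7, ··a··> u9
  u7 = a.0 | b.(0 + 0) → ··a··> u10, ··b··> u11
  u8 = b.a.0 | (0 + 0) → ··b··> u11
  u9 = 0 | a.b.(0 + 0) → ··a··> u10
  u10 = 0 | b.(0 + 0) → ··b··> u12
  u11 = a.0 | (0 + 0) → ··a··> u12
  u12 = 0 | (0 + 0) → deadlocked
Reachable graph of Q (10 states):
  v0 = a.(b.a.0 | a.b.(0 + 0)) → ··a··> v1
  v1 = b.a.0 | a.b.(0 + 0) → ··a··> v2, ··b··> v3
  v2 = b.a.0 | b.(0 + 0) → ··b··> v4, ··b··> v5
  v3 = a.0 | a.b.(0 + 0) → ··a··> v4, ··a··> v6
  v4 = a.0 | b.(0 + 0) → ··a··> v7, ··b··> v8
  v5 = b.a.0 | (0 + 0) → ··b··> v8
  v6 = 0 | a.b.(0 + 0) → ··a··> v7
  v7 = 0 | b.(0 + 0) → ··b··> v9
  v8 = a.0 | (0 + 0) → ··a··> v9
  v9 = 0 | (0 + 0) → deadlocked
Executing abb from P (initial set {u0}):
  [1] a ⇒ {u1}
  [2] b ⇒ {u3}
  [3] b ⇒ {u6}
  ✓ P
Executing abb from Q (initial set {v0}):
  [1] a ⇒ {v1}
  [2] b ⇒ {v3}
  [3] b ⇒ ∅ (Q stuck)

NO — witness ⟨abb⟩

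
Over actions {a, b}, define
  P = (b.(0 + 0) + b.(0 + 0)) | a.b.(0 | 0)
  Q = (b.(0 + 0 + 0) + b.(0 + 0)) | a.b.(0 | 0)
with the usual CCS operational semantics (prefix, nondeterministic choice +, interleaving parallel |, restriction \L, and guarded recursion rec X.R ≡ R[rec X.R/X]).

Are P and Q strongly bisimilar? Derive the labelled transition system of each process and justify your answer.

Reachable graph of P (6 states):
  u0 = (b.(0 + 0) + b.(0 + 0)) | a.b.(0 | 0) | =a=> u1, =b=> u2
  u1 = (b.(0 + 0) + b.(0 + 0)) | b.(0 | 0) | =b=> u3, =b=> u4
  u2 = (0 + 0) | a.b.(0 | 0) | =a=> u3
  u3 = (0 + 0) | b.(0 | 0) | =b=> u5
  u4 = (b.(0 + 0) + b.(0 + 0)) | (0 | 0) | =b=> u5
  u5 = (0 + 0) | (0 | 0) | ∅
Reachable graph of Q (9 states):
  v0 = (b.(0 + 0 + 0) + b.(0 + 0)) | a.b.(0 | 0) | =a=> v1, =b=> v2, =b=> v3
  v1 = (b.(0 + 0 + 0) + b.(0 + 0)) | b.(0 | 0) | =b=> v4, =b=> v5, =b=> v6
  v2 = (0 + 0 + 0) | a.b.(0 | 0) | =a=> v4
  v3 = (0 + 0) | a.b.(0 | 0) | =a=> v5
  v4 = (0 + 0 + 0) | b.(0 | 0) | =b=> v7
  v5 = (0 + 0) | b.(0 | 0) | =b=> v8
  v6 = (b.(0 + 0 + 0) + b.(0 + 0)) | (0 | 0) | =b=> v7, =b=> v8
  v7 = (0 + 0 + 0) | (0 | 0) | ∅
  v8 = (0 + 0) | (0 | 0) | ∅
Coarsest stable partition (strong bisimilarity classes):
  B0 = {u0, v0}
  B1 = {u2, v2, v3}
  B2 = {u3, u4, v4, v5, v6}
  B3 = {u5, v7, v8}
  B4 = {u1, v1}
u0 ∈ B0, v0 ∈ B0 → same block

bisimilar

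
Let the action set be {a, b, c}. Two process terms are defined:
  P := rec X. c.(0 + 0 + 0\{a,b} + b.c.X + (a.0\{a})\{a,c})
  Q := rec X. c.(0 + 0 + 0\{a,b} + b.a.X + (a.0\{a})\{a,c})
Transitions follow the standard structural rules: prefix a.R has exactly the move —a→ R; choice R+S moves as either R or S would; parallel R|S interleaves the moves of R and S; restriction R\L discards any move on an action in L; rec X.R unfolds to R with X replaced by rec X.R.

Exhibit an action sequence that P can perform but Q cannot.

cbc

P's transition system — 3 states:
  m0 = rec X. c.(0 + 0 + 0\{a,b} + b.c.X + (a.0\{a})\{a,c}) :: —c→ m1
  m1 = 0 + 0 + 0\{a,b} + b.c.(rec X. c.(0 + 0 + 0\{a,b} + b.c.X + (a.0\{a})\{a,c})) + (a.0\{a})\{a,c} :: —b→ m2
  m2 = c.(rec X. c.(0 + 0 + 0\{a,b} + b.c.X + (a.0\{a})\{a,c})) :: —c→ m0
Q's transition system — 3 states:
  n0 = rec X. c.(0 + 0 + 0\{a,b} + b.a.X + (a.0\{a})\{a,c}) :: —c→ n1
  n1 = 0 + 0 + 0\{a,b} + b.a.(rec X. c.(0 + 0 + 0\{a,b} + b.a.X + (a.0\{a})\{a,c})) + (a.0\{a})\{a,c} :: —b→ n2
  n2 = a.(rec X. c.(0 + 0 + 0\{a,b} + b.a.X + (a.0\{a})\{a,c})) :: —a→ n0
Run σ = ⟨cbc⟩ on P: start {m0}
  [1] c ⇒ {m1}
  [2] b ⇒ {m2}
  [3] c ⇒ {m0}
  — P admits the full trace.
Run σ = ⟨cbc⟩ on Q: start {n0}
  [1] c ⇒ {n1}
  [2] b ⇒ {n2}
  [3] c ⇒ no successor for Q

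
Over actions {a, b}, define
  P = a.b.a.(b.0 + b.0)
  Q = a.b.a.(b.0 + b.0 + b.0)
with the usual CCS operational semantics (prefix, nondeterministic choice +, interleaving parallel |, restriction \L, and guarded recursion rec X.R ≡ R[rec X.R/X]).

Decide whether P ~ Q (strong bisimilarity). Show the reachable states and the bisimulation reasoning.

Reachable graph of P (5 states):
  u0 = a.b.a.(b.0 + b.0) ⊢ =a=> u1
  u1 = b.a.(b.0 + b.0) ⊢ =b=> u2
  u2 = a.(b.0 + b.0) ⊢ =a=> u3
  u3 = b.0 + b.0 ⊢ =b=> u4
  u4 = 0 ⊢ stopped
Reachable graph of Q (5 states):
  v0 = a.b.a.(b.0 + b.0 + b.0) ⊢ =a=> v1
  v1 = b.a.(b.0 + b.0 + b.0) ⊢ =b=> v2
  v2 = a.(b.0 + b.0 + b.0) ⊢ =a=> v3
  v3 = b.0 + b.0 + b.0 ⊢ =b=> v4
  v4 = 0 ⊢ stopped
Bisimilarity quotient blocks:
  B0 = {u0, v0}
  B1 = {u1, v1}
  B2 = {u2, v2}
  B3 = {u3, v3}
  B4 = {u4, v4}
u0 ∈ B0, v0 ∈ B0 → same block

bisimilar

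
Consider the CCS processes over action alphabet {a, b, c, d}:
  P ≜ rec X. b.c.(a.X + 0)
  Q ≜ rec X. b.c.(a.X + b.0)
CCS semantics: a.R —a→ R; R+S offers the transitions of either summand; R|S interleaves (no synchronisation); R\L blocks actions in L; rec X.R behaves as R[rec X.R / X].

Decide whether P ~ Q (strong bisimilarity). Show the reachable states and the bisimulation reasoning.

LTS(P): 3 reachable states
  m0 = rec X. b.c.(a.X + 0) ⊢ -b-> m1
  m1 = c.(a.(rec X. b.c.(a.X + 0)) + 0) ⊢ -c-> m2
  m2 = a.(rec X. b.c.(a.X + 0)) + 0 ⊢ -a-> m0
LTS(Q): 4 reachable states
  n0 = rec X. b.c.(a.X + b.0) ⊢ -b-> n1
  n1 = c.(a.(rec X. b.c.(a.X + b.0)) + b.0) ⊢ -c-> n2
  n2 = a.(rec X. b.c.(a.X + b.0)) + b.0 ⊢ -a-> n0, -b-> n3
  n3 = 0 ⊢ (no moves)
Coarsest stable partition (strong bisimilarity classes):
  B0 = {m0}
  B1 = {m1}
  B2 = {m2}
  B3 = {n0}
  B4 = {n1}
  B5 = {n2}
  B6 = {n3}
m0 ∈ B0, n0 ∈ B3 → different blocks

not bisimilar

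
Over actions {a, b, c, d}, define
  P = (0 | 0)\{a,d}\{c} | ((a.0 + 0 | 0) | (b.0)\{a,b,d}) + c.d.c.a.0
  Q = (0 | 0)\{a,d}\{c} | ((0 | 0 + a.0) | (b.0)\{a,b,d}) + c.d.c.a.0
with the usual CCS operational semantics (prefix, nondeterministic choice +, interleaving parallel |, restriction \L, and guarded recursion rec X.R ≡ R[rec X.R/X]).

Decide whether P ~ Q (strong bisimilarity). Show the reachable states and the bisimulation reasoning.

P ~ Q

LTS(P): 6 reachable states
  u0 = (0 | 0)\{a,d}\{c} | ((a.0 + 0 | 0) | (b.0)\{a,b,d}) + c.d.c.a.0 :: =a=> u1, =c=> u2
  u1 = (0 | 0)\{a,d}\{c} | (0 | (b.0)\{a,b,d}) :: ∅
  u2 = d.c.a.0 :: =d=> u3
  u3 = c.a.0 :: =c=> u4
  u4 = a.0 :: =a=> u5
  u5 = 0 :: ∅
LTS(Q): 6 reachable states
  v0 = (0 | 0)\{a,d}\{c} | ((0 | 0 + a.0) | (b.0)\{a,b,d}) + c.d.c.a.0 :: =a=> v1, =c=> v2
  v1 = (0 | 0)\{a,d}\{c} | (0 | (b.0)\{a,b,d}) :: ∅
  v2 = d.c.a.0 :: =d=> v3
  v3 = c.a.0 :: =c=> v4
  v4 = a.0 :: =a=> v5
  v5 = 0 :: ∅
Bisimilarity quotient blocks:
  B0 = {u0, v0}
  B1 = {u1, u5, v1, v5}
  B2 = {u2, v2}
  B3 = {u3, v3}
  B4 = {u4, v4}
u0 ∈ B0, v0 ∈ B0 → same block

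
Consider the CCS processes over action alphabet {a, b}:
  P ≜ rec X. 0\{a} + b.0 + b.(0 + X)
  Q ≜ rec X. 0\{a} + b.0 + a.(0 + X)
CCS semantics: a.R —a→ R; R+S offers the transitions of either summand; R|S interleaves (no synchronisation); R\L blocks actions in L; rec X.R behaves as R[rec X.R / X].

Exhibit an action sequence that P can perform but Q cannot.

P's transition system — 3 states:
  p0 = rec X. 0\{a} + b.0 + b.(0 + X) | ··b··> p1, ··b··> p2
  p1 = 0 | deadlocked
  p2 = 0 + (rec X. 0\{a} + b.0 + b.(0 + X)) | ··b··> p1, ··b··> p2
Q's transition system — 3 states:
  q0 = rec X. 0\{a} + b.0 + a.(0 + X) | ··a··> q1, ··b··> q2
  q1 = 0 + (rec X. 0\{a} + b.0 + a.(0 + X)) | ··a··> q1, ··b··> q2
  q2 = 0 | deadlocked
Run σ = ⟨bb⟩ on P: start {p0}
  step 1 (b): {p1, p2}
  step 2 (b): {p1, p2}
  ✓ P
Run σ = ⟨bb⟩ on Q: start {q0}
  step 1 (b): {q2}
  step 2 (b): ∅  — Q cannot continue

bb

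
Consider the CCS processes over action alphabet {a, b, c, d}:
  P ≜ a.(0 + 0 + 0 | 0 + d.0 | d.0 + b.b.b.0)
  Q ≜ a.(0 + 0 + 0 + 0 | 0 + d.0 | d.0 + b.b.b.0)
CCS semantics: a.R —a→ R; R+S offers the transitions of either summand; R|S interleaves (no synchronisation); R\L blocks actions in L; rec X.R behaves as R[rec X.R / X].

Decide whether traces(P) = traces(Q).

trace-equivalent

LTS(P): 8 reachable states
  s0 = a.(0 + 0 + 0 | 0 + d.0 | d.0 + b.b.b.0) | —a→ s1
  s1 = 0 + 0 + 0 | 0 + d.0 | d.0 + b.b.b.0 | —b→ s2, —d→ s3, —d→ s4
  s2 = b.b.0 | —b→ s5
  s3 = 0 | d.0 | —d→ s6
  s4 = d.0 | 0 | —d→ s6
  s5 = b.0 | —b→ s7
  s6 = 0 | 0 | deadlocked
  s7 = 0 | deadlocked
LTS(Q): 8 reachable states
  t0 = a.(0 + 0 + 0 + 0 | 0 + d.0 | d.0 + b.b.b.0) | —a→ t1
  t1 = 0 + 0 + 0 + 0 | 0 + d.0 | d.0 + b.b.b.0 | —b→ t2, —d→ t3, —d→ t4
  t2 = b.b.0 | —b→ t5
  t3 = 0 | d.0 | —d→ t6
  t4 = d.0 | 0 | —d→ t6
  t5 = b.0 | —b→ t7
  t6 = 0 | 0 | deadlocked
  t7 = 0 | deadlocked
Coarsest stable partition (strong bisimilarity classes):
  B0 = {s0, t0}
  B1 = {s1, t1}
  B2 = {s2, t2}
  B3 = {s5, t5}
  B4 = {s6, s7, t6, t7}
  B5 = {s3, s4, t3, t4}
s0 ∈ B0, t0 ∈ B0 → same block
Bisimilar ⇒ trace-equivalent.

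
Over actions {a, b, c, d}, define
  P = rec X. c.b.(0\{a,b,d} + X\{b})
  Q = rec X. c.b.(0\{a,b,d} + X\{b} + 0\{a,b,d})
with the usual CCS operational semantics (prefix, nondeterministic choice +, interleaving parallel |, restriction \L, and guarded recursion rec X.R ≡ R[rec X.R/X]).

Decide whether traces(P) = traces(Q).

traces(P) = traces(Q)

LTS(P): 4 reachable states
  u0 = rec X. c.b.(0\{a,b,d} + X\{b}) → --c--▸ u1
  u1 = b.(0\{a,b,d} + (rec X. c.b.(0\{a,b,d} + X\{b}))\{b}) → --b--▸ u2
  u2 = 0\{a,b,d} + (rec X. c.b.(0\{a,b,d} + X\{b}))\{b} → --c--▸ u3
  u3 = (b.(0\{a,b,d} + (rec X. c.b.(0\{a,b,d} + X\{b}))\{b}))\{b} → deadlocked
LTS(Q): 4 reachable states
  v0 = rec X. c.b.(0\{a,b,d} + X\{b} + 0\{a,b,d}) → --c--▸ v1
  v1 = b.(0\{a,b,d} + (rec X. c.b.(0\{a,b,d} + X\{b} + 0\{a,b,d}))\{b} + 0\{a,b,d}) → --b--▸ v2
  v2 = 0\{a,b,d} + (rec X. c.b.(0\{a,b,d} + X\{b} + 0\{a,b,d}))\{b} + 0\{a,b,d} → --c--▸ v3
  v3 = (b.(0\{a,b,d} + (rec X. c.b.(0\{a,b,d} + X\{b} + 0\{a,b,d}))\{b} + 0\{a,b,d}))\{b} → deadlocked
Bisimilarity quotient blocks:
  B0 = {u0, v0}
  B1 = {u1, v1}
  B2 = {u2, v2}
  B3 = {u3, v3}
u0 ∈ B0, v0 ∈ B0 → same block
Bisimilar ⇒ trace-equivalent.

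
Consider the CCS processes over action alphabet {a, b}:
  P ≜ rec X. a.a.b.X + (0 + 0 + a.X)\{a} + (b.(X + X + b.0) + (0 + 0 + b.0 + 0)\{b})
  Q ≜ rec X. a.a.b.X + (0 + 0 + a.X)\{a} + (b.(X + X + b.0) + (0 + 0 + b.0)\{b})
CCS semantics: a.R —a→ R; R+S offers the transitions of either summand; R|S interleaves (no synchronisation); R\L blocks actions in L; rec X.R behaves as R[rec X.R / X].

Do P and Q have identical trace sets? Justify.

LTS(P): 5 reachable states
  u0 = rec X. a.a.b.X + (0 + 0 + a.X)\{a} + (b.(X + X + b.0) + (0 + 0 + b.0 + 0)\{b}) :: =a=> u1, =b=> u2
  u1 = a.b.(rec X. a.a.b.X + (0 + 0 + a.X)\{a} + (b.(X + X + b.0) + (0 + 0 + b.0 + 0)\{b})) :: =a=> u3
  u2 = (rec X. a.a.b.X + (0 + 0 + a.X)\{a} + (b.(X + X + b.0) + (0 + 0 + b.0 + 0)\{b})) + (rec X. a.a.b.X + (0 + 0 + a.X)\{a} + (b.(X + X + b.0) + (0 + 0 + b.0 + 0)\{b})) + b.0 :: =a=> u1, =b=> u2, =b=> u4
  u3 = b.(rec X. a.a.b.X + (0 + 0 + a.X)\{a} + (b.(X + X + b.0) + (0 + 0 + b.0 + 0)\{b})) :: =b=> u0
  u4 = 0 :: deadlocked
LTS(Q): 5 reachable states
  v0 = rec X. a.a.b.X + (0 + 0 + a.X)\{a} + (b.(X + X + b.0) + (0 + 0 + b.0)\{b}) :: =a=> v1, =b=> v2
  v1 = a.b.(rec X. a.a.b.X + (0 + 0 + a.X)\{a} + (b.(X + X + b.0) + (0 + 0 + b.0)\{b})) :: =a=> v3
  v2 = (rec X. a.a.b.X + (0 + 0 + a.X)\{a} + (b.(X + X + b.0) + (0 + 0 + b.0)\{b})) + (rec X. a.a.b.X + (0 + 0 + a.X)\{a} + (b.(X + X + b.0) + (0 + 0 + b.0)\{b})) + b.0 :: =a=> v1, =b=> v2, =b=> v4
  v3 = b.(rec X. a.a.b.X + (0 + 0 + a.X)\{a} + (b.(X + X + b.0) + (0 + 0 + b.0)\{b})) :: =b=> v0
  v4 = 0 :: deadlocked
Partition-refinement fixed point:
  B0 = {u0, v0}
  B1 = {u2, v2}
  B2 = {u4, v4}
  B3 = {u1, v1}
  B4 = {u3, v3}
u0 ∈ B0, v0 ∈ B0 → same block
Bisimilar ⇒ trace-equivalent.

YES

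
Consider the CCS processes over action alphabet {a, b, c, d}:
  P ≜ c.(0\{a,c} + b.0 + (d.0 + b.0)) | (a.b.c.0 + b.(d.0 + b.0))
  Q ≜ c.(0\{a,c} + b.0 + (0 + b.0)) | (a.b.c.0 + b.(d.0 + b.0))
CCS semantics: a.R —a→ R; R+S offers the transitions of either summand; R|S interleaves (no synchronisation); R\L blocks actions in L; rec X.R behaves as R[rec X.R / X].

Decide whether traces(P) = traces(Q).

trace-distinct — witness ⟨cd⟩

Reachable graph of P (15 states):
  m0 = c.(0\{a,c} + b.0 + (d.0 + b.0)) | (a.b.c.0 + b.(d.0 + b.0)) has moves -a-> m1, -b-> m2, -c-> m3
  m1 = c.(0\{a,c} + b.0 + (d.0 + b.0)) | b.c.0 has moves -b-> m4, -c-> m5
  m2 = c.(0\{a,c} + b.0 + (d.0 + b.0)) | (d.0 + b.0) has moves -b-> m6, -c-> m7, -d-> m6
  m3 = (0\{a,c} + b.0 + (d.0 + b.0)) | (a.b.c.0 + b.(d.0 + b.0)) has moves -a-> m5, -b-> m7, -b-> m8, -d-> m8
  m4 = c.(0\{a,c} + b.0 + (d.0 + b.0)) | c.0 has moves -c-> m6, -c-> m9
  m5 = (0\{a,c} + b.0 + (d.0 + b.0)) | b.c.0 has moves -b-> m10, -b-> m9, -d-> m10
  m6 = c.(0\{a,c} + b.0 + (d.0 + b.0)) | 0 has moves -c-> m11
  m7 = (0\{a,c} + b.0 + (d.0 + b.0)) | (d.0 + b.0) has moves -b-> m11, -b-> m12, -d-> m11, -d-> m12
  m8 = 0 | (a.b.c.0 + b.(d.0 + b.0)) has moves -a-> m10, -b-> m12
  m9 = (0\{a,c} + b.0 + (d.0 + b.0)) | c.0 has moves -b-> m13, -c-> m11, -d-> m13
  m10 = 0 | b.c.0 has moves -b-> m13
  m11 = (0\{a,c} + b.0 + (d.0 + b.0)) | 0 has moves -b-> m14, -d-> m14
  m12 = 0 | (d.0 + b.0) has moves -b-> m14, -d-> m14
  m13 = 0 | c.0 has moves -c-> m14
  m14 = 0 | 0 has moves ·
Reachable graph of Q (15 states):
  n0 = c.(0\{a,c} + b.0 + (0 + b.0)) | (a.b.c.0 + b.(d.0 + b.0)) has moves -a-> n1, -b-> n2, -c-> n3
  n1 = c.(0\{a,c} + b.0 + (0 + b.0)) | b.c.0 has moves -b-> n4, -c-> n5
  n2 = c.(0\{a,c} + b.0 + (0 + b.0)) | (d.0 + b.0) has moves -b-> n6, -c-> n7, -d-> n6
  n3 = (0\{a,c} + b.0 + (0 + b.0)) | (a.b.c.0 + b.(d.0 + b.0)) has moves -a-> n5, -b-> n7, -b-> n8
  n4 = c.(0\{a,c} + b.0 + (0 + b.0)) | c.0 has moves -c-> n6, -c-> n9
  n5 = (0\{a,c} + b.0 + (0 + b.0)) | b.c.0 has moves -b-> n10, -b-> n9
  n6 = c.(0\{a,c} + b.0 + (0 + b.0)) | 0 has moves -c-> n11
  n7 = (0\{a,c} + b.0 + (0 + b.0)) | (d.0 + b.0) has moves -b-> n11, -b-> n12, -d-> n11
  n8 = 0 | (a.b.c.0 + b.(d.0 + b.0)) has moves -a-> n10, -b-> n12
  n9 = (0\{a,c} + b.0 + (0 + b.0)) | c.0 has moves -b-> n13, -c-> n11
  n10 = 0 | b.c.0 has moves -b-> n13
  n11 = (0\{a,c} + b.0 + (0 + b.0)) | 0 has moves -b-> n14
  n12 = 0 | (d.0 + b.0) has moves -b-> n14, -d-> n14
  n13 = 0 | c.0 has moves -c-> n14
  n14 = 0 | 0 has moves ·
Trace ⟨cd⟩ through P, begin at {m0}:
  [1] c ⇒ {m3}
  [2] d ⇒ {m8}
  — P admits the full trace.
Trace ⟨cd⟩ through Q, begin at {n0}:
  [1] c ⇒ {n3}
  [2] d ⇒ no successor for Q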